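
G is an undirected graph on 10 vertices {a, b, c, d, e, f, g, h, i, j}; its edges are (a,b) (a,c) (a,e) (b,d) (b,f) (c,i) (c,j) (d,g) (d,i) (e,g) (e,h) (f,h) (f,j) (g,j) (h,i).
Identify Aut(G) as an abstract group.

S_5

G is 3-regular on 10 vertices with no triangles and no 4-cycles (girth 5): this is the Petersen graph. It is a classical fact that the Petersen graph has automorphism group S_5 (order 120), arising from its description as the Kneser graph K(5,2).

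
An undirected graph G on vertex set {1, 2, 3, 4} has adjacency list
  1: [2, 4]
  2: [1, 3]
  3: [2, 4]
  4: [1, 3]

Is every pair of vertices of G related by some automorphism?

Yes

G is 2-regular and bipartite on 2^2 = 4 vertices with girth 4; it is the hypercube graph Q_2. The symmetry group of the 2-cube is the hyperoctahedral group B_2 = Z_2 ≀ S_2, of order 2^2·2! = 8. This group acts transitively on the 4 vertices.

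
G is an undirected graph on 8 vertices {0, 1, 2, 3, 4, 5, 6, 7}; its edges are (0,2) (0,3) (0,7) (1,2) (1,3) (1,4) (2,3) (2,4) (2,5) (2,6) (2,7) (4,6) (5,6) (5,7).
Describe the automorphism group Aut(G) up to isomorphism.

D_7

Vertex 2 is the unique vertex of degree 7; the remaining 7 vertices each have degree 3 and induce a cycle, so G is the wheel on 8 vertices with hub 2. With the hub fixed, the remaining symmetry is that of the rim cycle C_7, giving the dihedral group D_7.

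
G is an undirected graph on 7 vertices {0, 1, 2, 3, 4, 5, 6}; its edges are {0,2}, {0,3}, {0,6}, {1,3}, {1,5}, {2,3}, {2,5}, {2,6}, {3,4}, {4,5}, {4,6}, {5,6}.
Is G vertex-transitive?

No

Vertex 1 is the only vertex of degree 2, so every automorphism fixes it; G is not vertex-transitive.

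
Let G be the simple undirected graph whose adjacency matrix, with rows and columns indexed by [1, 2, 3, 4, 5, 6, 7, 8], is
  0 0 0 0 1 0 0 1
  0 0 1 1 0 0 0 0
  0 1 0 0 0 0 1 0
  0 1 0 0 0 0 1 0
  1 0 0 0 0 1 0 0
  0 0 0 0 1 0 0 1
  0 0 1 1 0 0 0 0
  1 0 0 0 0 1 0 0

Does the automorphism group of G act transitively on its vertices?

G has two connected components, {1, 5, 6, 8} and {2, 3, 4, 7}; each is 2-regular, so G = C_4 ⊔ C_4. Aut of a disjoint union of two copies of C_4 is the wreath product D_4 ≀ Z_2, of order 2·8² = 128. This group acts transitively on the 8 vertices.

Yes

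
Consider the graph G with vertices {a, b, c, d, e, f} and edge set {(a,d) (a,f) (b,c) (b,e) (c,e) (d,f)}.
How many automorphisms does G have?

G has two connected components, {b, c, e} and {a, d, f}; each is 2-regular, so G = C_3 ⊔ C_3. Aut of a disjoint union of two copies of C_3 is the wreath product D_3 ≀ Z_2, of order 2·6² = 72.

72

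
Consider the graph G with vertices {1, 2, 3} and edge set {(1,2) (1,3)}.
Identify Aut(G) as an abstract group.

The degree sequence is [2, 1, 1]; the two degree-1 vertices 2 and 3 are the ends of a path, so G = P_3. The only nontrivial automorphism of a path is the end-to-end reflection, so Aut(G) ≅ Z_2.

C_2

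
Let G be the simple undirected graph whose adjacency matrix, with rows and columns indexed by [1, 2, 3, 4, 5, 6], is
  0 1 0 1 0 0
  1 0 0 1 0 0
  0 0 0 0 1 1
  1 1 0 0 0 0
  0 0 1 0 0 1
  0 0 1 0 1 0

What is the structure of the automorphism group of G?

G has two connected components, {1, 2, 4} and {3, 5, 6}; each is 2-regular, so G = C_3 ⊔ C_3. Aut of a disjoint union of two copies of C_3 is the wreath product D_3 ≀ Z_2, of order 2·6² = 72.

D_3 ≀ Z_2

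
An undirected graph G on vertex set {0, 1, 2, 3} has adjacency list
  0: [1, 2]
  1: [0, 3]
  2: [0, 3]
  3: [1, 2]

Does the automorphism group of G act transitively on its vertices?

Yes

G is 2-regular and bipartite with parts {0, 3} and {1, 2} (each part is independent and every cross-pair is an edge), so G = K_{2,2}. Aut(K_{2,2}) is the wreath product S_2 ≀ Z_2: permute within each part, then optionally swap the parts; |Aut| = 2·(2!)² = 8. Under this action every vertex can be carried to every other, so G is vertex-transitive.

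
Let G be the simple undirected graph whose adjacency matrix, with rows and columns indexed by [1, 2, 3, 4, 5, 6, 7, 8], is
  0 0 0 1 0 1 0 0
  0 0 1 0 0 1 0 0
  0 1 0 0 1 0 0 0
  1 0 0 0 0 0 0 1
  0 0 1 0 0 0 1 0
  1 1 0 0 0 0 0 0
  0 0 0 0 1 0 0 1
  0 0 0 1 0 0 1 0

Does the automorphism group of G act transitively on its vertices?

G is 2-regular and connected on 8 vertices, i.e. the cycle C_8. The automorphisms of the 8-cycle are exactly the symmetries of a regular 8-gon: the dihedral group D_8, |D_8| = 16. Under this action every vertex can be carried to every other, so G is vertex-transitive.

Yes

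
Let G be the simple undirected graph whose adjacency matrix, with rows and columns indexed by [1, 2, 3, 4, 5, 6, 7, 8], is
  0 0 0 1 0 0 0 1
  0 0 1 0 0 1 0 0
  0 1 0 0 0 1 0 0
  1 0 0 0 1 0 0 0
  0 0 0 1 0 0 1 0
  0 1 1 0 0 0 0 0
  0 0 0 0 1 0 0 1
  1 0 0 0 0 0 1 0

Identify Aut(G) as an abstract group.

D_3 × D_5

G has two connected components, {1, 4, 5, 7, 8} and {2, 3, 6}; each is 2-regular, so G = C_5 ⊔ C_3. The components are non-isomorphic (different sizes), so Aut(G) = Aut(C_3) × Aut(C_5) = D_3 × D_5 of order 6·10 = 60.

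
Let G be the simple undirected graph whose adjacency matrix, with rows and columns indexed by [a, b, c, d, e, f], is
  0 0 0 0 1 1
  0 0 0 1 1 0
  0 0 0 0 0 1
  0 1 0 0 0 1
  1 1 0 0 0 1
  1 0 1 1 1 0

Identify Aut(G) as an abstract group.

Degrees alone do not determine every vertex (e.g. a and b both have degree 2), but their neighbour-degree multisets differ: N(a) has degrees [3, 4] while N(b) has degrees [2, 3]. Repeating this refinement separates all vertices, so the only automorphism is the identity.

1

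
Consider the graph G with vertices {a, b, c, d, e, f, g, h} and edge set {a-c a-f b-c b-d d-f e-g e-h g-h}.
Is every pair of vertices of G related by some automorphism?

G has two connected components, {a, b, c, d, f} and {e, g, h}; each is 2-regular, so G = C_5 ⊔ C_3. The orbit of a under Aut(G) is {a, b, c, d, f}, which does not contain e, so G is not vertex-transitive.

No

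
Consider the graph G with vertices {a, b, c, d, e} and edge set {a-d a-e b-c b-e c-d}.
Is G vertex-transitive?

Every vertex has degree 2 and the graph is connected, so G is the 5-cycle C_5. The automorphisms of the 5-cycle are exactly the symmetries of a regular 5-gon: the dihedral group D_5, |D_5| = 10. Under this action every vertex can be carried to every other, so G is vertex-transitive.

Yes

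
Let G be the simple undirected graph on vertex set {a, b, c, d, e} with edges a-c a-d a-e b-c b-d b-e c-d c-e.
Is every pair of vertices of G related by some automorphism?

Vertex c is the only vertex of degree 4, so every automorphism fixes it; G is not vertex-transitive.

No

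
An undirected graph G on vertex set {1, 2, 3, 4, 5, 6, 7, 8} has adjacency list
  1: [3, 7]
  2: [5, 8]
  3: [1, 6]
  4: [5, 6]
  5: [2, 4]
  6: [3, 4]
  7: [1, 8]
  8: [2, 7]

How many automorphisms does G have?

16

G is 2-regular and connected on 8 vertices, i.e. the cycle C_8. C_8 has 8 rotations and 8 reflections, so Aut(C_8) ≅ D_8 of order 16.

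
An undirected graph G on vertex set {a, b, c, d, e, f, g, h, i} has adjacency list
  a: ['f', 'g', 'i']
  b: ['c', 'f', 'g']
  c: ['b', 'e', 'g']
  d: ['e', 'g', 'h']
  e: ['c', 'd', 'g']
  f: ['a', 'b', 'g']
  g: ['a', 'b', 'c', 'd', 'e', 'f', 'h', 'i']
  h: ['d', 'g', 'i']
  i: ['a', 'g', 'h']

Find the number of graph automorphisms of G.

Vertex g is the unique vertex of degree 8; the remaining 8 vertices each have degree 3 and induce a cycle, so G is the wheel on 9 vertices with hub g. Every automorphism fixes the hub and acts on the rim 8-cycle, so Aut(G) ≅ Aut(C_8) = D_8 of order 16.

16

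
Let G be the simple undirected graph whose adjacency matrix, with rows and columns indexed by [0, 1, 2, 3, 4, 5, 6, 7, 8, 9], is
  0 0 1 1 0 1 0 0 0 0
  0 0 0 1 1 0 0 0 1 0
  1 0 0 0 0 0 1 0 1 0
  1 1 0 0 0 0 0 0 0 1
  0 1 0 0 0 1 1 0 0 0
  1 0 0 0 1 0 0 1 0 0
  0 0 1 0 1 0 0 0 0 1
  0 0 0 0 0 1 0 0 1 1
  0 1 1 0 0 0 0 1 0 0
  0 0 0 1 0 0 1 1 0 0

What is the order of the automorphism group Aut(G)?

120

G is 3-regular on 10 vertices with no triangles and no 4-cycles (girth 5): this is the Petersen graph. It is a classical fact that the Petersen graph has automorphism group S_5 (order 120), arising from its description as the Kneser graph K(5,2).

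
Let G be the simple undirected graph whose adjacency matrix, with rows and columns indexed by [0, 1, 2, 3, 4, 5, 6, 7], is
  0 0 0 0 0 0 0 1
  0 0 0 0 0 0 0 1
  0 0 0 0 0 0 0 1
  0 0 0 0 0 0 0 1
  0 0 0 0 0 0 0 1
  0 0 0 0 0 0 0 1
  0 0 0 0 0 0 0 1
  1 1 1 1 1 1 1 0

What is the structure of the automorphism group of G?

S_7

Vertex 7 has degree 7 and every other vertex has degree 1, so G is the star K_{1,7} with centre 7. Any automorphism fixes the centre and permutes the 7 leaves freely, so Aut(G) ≅ S_7 of order 7! = 5040.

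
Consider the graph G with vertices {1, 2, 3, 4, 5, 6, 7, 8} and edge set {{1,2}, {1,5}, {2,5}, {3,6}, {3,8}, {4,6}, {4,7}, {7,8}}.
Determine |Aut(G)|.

G has two connected components, {3, 4, 6, 7, 8} and {1, 2, 5}; each is 2-regular, so G = C_5 ⊔ C_3. The components are non-isomorphic (different sizes), so Aut(G) = Aut(C_3) × Aut(C_5) = D_3 × D_5 of order 6·10 = 60.

60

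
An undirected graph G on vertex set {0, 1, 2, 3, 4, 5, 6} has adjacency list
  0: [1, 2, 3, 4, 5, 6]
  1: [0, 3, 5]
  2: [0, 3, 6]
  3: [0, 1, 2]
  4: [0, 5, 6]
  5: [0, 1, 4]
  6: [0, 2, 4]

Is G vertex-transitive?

Vertex 0 is the only vertex of degree 6, so every automorphism fixes it; G is not vertex-transitive.

No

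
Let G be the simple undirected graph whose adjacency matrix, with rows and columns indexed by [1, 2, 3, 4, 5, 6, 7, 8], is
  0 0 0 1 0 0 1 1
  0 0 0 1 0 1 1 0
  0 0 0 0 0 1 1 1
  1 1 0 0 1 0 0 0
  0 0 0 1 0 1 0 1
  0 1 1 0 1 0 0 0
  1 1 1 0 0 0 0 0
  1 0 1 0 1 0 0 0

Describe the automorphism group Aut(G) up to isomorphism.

G is 3-regular and bipartite on 2^3 = 8 vertices with girth 4; it is the hypercube graph Q_3. The symmetry group of the 3-cube is the hyperoctahedral group B_3 = Z_2 ≀ S_3, of order 2^3·3! = 48.

the hyperoctahedral group B_3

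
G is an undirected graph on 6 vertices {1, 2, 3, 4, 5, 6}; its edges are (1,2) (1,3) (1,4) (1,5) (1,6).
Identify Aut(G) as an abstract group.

S_5

Vertex 1 has degree 5 and every other vertex has degree 1, so G is the star K_{1,5} with centre 1. The 5 leaves are pairwise interchangeable while the centre is fixed, giving Aut(G) = S_5.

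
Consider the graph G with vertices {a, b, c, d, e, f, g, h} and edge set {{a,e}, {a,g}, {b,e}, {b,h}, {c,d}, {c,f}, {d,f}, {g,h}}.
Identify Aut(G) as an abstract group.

D_5 × D_3

G has two connected components, {a, b, e, g, h} and {c, d, f}; each is 2-regular, so G = C_5 ⊔ C_3. The components are non-isomorphic (different sizes), so Aut(G) = Aut(C_5) × Aut(C_3) = D_5 × D_3 of order 10·6 = 60.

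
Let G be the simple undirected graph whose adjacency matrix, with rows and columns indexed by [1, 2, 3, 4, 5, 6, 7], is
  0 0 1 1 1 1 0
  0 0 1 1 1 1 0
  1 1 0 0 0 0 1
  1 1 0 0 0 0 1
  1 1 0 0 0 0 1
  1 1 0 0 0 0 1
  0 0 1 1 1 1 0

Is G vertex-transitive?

Automorphisms preserve degree, but G has vertices of degree 3 and vertices of degree 4; no automorphism maps one to the other, so G is not vertex-transitive.

No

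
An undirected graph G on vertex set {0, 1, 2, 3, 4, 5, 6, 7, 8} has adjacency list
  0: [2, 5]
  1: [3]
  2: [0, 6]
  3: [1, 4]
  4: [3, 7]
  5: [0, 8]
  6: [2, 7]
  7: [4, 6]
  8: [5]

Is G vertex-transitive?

No

Automorphisms preserve degree, but G has vertices of degree 1 and vertices of degree 2; no automorphism maps one to the other, so G is not vertex-transitive.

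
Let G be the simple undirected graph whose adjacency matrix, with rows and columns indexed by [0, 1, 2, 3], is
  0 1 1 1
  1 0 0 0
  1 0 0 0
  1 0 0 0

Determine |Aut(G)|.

Vertex 0 has degree 3 and every other vertex has degree 1, so G is the star K_{1,3} with centre 0. The 3 leaves are pairwise interchangeable while the centre is fixed, giving Aut(G) = S_3.

6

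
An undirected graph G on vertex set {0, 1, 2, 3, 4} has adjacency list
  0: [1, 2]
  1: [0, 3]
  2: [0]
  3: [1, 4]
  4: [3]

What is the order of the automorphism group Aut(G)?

2

The degree sequence is [2, 2, 1, 2, 1]; the two degree-1 vertices 2 and 4 are the ends of a path, so G = P_5. A path has exactly one nontrivial symmetry — reversal — giving Aut(G) of order 2.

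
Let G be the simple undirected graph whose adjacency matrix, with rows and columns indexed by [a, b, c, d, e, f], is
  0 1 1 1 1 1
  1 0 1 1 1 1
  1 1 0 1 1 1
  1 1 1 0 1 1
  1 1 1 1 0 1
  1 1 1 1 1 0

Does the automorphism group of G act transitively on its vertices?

Every vertex has degree 5, so G is the complete graph K_6. Any permutation of the 6 vertices preserves K_6, so Aut(K_6) = S_6 of order 6! = 720. Under this action every vertex can be carried to every other, so G is vertex-transitive.

Yes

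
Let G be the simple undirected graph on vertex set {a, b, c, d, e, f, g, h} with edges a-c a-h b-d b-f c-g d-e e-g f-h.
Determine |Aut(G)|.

G is 2-regular and connected on 8 vertices, i.e. the cycle C_8. C_8 has 8 rotations and 8 reflections, so Aut(C_8) ≅ D_8 of order 16.

16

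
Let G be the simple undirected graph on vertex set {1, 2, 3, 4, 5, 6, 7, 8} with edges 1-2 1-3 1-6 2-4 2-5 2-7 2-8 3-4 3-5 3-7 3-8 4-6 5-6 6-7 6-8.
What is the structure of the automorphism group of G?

S_5 × S_3

The vertices split by degree into {2, 3, 6} (degree 5) and {1, 4, 5, 7, 8} (degree 3); every edge runs between the two parts, so G is the complete bipartite graph K_{3,5}. The parts have unequal sizes, so no automorphism swaps them; each part is permuted independently, giving S_5 × S_3 of order 5!·3! = 720.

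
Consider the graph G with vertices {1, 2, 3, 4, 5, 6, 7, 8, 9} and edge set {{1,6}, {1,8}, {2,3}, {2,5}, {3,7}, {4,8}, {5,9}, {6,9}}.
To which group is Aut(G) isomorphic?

The degree sequence is [2, 2, 2, 1, 2, 2, 1, 2, 2]; the two degree-1 vertices 4 and 7 are the ends of a path, so G = P_9. A path has exactly one nontrivial symmetry — reversal — giving Aut(G) of order 2.

the cyclic group of order 2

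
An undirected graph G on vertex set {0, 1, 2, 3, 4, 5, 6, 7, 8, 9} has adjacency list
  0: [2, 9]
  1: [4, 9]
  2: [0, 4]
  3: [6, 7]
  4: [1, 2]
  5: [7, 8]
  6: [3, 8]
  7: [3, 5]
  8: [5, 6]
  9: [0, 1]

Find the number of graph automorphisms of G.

G has two connected components, {0, 1, 2, 4, 9} and {3, 5, 6, 7, 8}; each is 2-regular, so G = C_5 ⊔ C_5. Aut of a disjoint union of two copies of C_5 is the wreath product D_5 ≀ Z_2, of order 2·10² = 200.

200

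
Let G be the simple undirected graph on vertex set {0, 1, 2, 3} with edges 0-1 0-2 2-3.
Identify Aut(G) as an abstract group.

The degree sequence is [2, 1, 2, 1]; the two degree-1 vertices 1 and 3 are the ends of a path, so G = P_4. A path has exactly one nontrivial symmetry — reversal — giving Aut(G) of order 2.

C_2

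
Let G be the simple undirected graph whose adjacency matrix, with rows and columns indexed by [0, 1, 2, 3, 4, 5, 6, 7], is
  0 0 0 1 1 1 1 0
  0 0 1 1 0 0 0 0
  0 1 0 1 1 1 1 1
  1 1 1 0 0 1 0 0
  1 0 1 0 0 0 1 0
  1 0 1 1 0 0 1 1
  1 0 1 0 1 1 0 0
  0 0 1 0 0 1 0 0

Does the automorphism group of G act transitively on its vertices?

Vertex 2 is the only vertex of degree 6, so every automorphism fixes it; G is not vertex-transitive.

No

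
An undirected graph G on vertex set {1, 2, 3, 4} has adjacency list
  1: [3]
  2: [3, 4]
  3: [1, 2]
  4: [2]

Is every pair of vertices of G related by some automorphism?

Automorphisms preserve degree, but G has vertices of degree 1 and vertices of degree 2; no automorphism maps one to the other, so G is not vertex-transitive.

No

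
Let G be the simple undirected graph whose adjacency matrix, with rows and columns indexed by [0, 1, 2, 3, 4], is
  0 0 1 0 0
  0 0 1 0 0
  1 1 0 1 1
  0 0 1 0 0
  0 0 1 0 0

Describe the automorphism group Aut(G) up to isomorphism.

Vertex 2 has degree 4 and every other vertex has degree 1, so G is the star K_{1,4} with centre 2. The 4 leaves are pairwise interchangeable while the centre is fixed, giving Aut(G) = S_4.

the symmetric group on 4 letters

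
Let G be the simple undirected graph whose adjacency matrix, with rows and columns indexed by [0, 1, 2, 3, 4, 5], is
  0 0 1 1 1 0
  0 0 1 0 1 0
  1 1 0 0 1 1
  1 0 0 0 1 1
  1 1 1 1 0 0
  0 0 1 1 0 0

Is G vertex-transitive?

No

Automorphisms preserve degree, but G has vertices of degree 2 and vertices of degree 4; no automorphism maps one to the other, so G is not vertex-transitive.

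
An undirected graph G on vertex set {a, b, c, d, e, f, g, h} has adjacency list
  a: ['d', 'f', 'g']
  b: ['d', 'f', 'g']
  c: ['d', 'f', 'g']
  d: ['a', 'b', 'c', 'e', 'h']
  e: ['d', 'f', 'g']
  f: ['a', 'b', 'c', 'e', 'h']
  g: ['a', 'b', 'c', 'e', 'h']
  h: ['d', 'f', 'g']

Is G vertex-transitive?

No

Automorphisms preserve degree, but G has vertices of degree 3 and vertices of degree 5; no automorphism maps one to the other, so G is not vertex-transitive.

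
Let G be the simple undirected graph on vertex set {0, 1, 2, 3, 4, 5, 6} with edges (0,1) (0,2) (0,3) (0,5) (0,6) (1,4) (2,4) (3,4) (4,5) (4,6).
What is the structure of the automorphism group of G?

S_5 × S_2

The vertices split by degree into {0, 4} (degree 5) and {1, 2, 3, 5, 6} (degree 2); every edge runs between the two parts, so G is the complete bipartite graph K_{2,5}. Automorphisms preserve the bipartition setwise (since the parts differ in size) and act as S_5 × S_2 within it; |Aut| = 240.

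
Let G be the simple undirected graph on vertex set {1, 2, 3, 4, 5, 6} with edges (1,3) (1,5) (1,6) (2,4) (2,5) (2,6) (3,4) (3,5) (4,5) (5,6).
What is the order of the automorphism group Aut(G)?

10

Vertex 5 is the unique vertex of degree 5; the remaining 5 vertices each have degree 3 and induce a cycle, so G is the wheel on 6 vertices with hub 5. Every automorphism fixes the hub and acts on the rim 5-cycle, so Aut(G) ≅ Aut(C_5) = D_5 of order 10.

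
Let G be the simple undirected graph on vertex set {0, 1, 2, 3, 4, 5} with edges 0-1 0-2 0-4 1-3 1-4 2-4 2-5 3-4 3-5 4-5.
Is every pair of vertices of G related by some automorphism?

No

Vertex 4 is the only vertex of degree 5, so every automorphism fixes it; G is not vertex-transitive.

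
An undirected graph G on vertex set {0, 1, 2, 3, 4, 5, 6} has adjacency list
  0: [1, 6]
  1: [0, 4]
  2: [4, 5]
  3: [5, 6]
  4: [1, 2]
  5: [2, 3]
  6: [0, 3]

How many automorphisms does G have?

G is 2-regular and connected on 7 vertices, i.e. the cycle C_7. The automorphisms of the 7-cycle are exactly the symmetries of a regular 7-gon: the dihedral group D_7, |D_7| = 14.

14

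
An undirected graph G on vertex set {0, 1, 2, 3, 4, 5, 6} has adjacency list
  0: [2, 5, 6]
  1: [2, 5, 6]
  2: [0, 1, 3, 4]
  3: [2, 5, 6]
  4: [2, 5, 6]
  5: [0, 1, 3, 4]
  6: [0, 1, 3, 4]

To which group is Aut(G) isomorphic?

The vertices split by degree into {2, 5, 6} (degree 4) and {0, 1, 3, 4} (degree 3); every edge runs between the two parts, so G is the complete bipartite graph K_{3,4}. Automorphisms preserve the bipartition setwise (since the parts differ in size) and act as S_4 × S_3 within it; |Aut| = 144.

S_4 × S_3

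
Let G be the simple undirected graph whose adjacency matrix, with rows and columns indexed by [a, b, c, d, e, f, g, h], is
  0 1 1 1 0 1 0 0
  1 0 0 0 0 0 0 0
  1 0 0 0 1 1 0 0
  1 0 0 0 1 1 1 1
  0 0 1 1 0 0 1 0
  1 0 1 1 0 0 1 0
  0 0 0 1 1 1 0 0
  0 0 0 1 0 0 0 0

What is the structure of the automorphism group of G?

the trivial group

Degrees alone do not determine every vertex (e.g. a and f both have degree 4), but their neighbour-degree multisets differ: N(a) has degrees [1, 3, 4, 5] while N(f) has degrees [3, 3, 4, 5]. Repeating this refinement separates all vertices, so the only automorphism is the identity.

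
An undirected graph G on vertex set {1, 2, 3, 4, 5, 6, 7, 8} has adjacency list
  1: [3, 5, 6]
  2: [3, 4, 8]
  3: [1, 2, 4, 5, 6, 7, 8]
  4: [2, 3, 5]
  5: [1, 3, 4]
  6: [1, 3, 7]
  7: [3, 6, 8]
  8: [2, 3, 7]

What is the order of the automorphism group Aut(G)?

14

Vertex 3 is the unique vertex of degree 7; the remaining 7 vertices each have degree 3 and induce a cycle, so G is the wheel on 8 vertices with hub 3. With the hub fixed, the remaining symmetry is that of the rim cycle C_7, giving the dihedral group D_7.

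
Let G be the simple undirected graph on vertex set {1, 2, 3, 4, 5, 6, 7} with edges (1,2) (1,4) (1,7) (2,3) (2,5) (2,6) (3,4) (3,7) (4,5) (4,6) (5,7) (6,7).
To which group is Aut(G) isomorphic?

The vertices split by degree into {2, 4, 7} (degree 4) and {1, 3, 5, 6} (degree 3); every edge runs between the two parts, so G is the complete bipartite graph K_{3,4}. The parts have unequal sizes, so no automorphism swaps them; each part is permuted independently, giving S_4 × S_3 of order 4!·3! = 144.

S_4 × S_3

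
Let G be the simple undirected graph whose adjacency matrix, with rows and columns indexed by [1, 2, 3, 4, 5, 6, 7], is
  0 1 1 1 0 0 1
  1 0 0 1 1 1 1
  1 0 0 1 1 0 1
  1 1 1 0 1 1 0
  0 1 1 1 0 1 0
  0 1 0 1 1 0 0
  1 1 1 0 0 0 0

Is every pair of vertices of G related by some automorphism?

No

Automorphisms preserve degree, but G has vertices of degree 3 and vertices of degree 5; no automorphism maps one to the other, so G is not vertex-transitive.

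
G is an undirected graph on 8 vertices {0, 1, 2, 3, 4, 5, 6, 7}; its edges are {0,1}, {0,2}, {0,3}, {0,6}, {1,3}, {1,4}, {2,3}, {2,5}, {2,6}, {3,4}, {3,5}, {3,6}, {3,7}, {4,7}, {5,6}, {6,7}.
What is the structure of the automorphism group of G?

the trivial group

The degree sequence is [4, 3, 4, 7, 3, 3, 5, 3]. Checking the degree-preserving permutations of the vertex set shows that none except the identity preserves every edge, so Aut(G) is trivial.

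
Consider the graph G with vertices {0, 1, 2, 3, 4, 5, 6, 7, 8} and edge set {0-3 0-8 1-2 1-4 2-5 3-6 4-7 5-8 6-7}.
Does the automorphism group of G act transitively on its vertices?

Every vertex has degree 2 and the graph is connected, so G is the 9-cycle C_9. C_9 has 9 rotations and 9 reflections, so Aut(C_9) ≅ D_9 of order 18. This group acts transitively on the 9 vertices.

Yes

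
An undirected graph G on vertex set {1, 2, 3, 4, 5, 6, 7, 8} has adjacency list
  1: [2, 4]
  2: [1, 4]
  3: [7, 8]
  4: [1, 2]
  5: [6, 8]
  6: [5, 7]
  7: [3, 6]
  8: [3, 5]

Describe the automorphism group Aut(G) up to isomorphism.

G has two connected components, {3, 5, 6, 7, 8} and {1, 2, 4}; each is 2-regular, so G = C_5 ⊔ C_3. The components are non-isomorphic (different sizes), so Aut(G) = Aut(C_5) × Aut(C_3) = D_5 × D_3 of order 10·6 = 60.

D_5 × D_3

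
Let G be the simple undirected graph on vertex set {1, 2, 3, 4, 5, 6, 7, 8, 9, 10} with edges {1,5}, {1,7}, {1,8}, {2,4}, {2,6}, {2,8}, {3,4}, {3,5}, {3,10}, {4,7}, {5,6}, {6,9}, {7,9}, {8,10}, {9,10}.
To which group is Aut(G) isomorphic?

G is 3-regular on 10 vertices with no triangles and no 4-cycles (girth 5): this is the Petersen graph. It is a classical fact that the Petersen graph has automorphism group S_5 (order 120), arising from its description as the Kneser graph K(5,2).

the symmetric group S_5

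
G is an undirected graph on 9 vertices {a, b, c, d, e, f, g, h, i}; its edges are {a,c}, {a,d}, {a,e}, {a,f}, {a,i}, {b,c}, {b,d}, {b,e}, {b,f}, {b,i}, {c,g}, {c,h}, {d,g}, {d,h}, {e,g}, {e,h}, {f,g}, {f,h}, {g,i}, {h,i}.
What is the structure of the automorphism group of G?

The vertices split by degree into {a, b, g, h} (degree 5) and {c, d, e, f, i} (degree 4); every edge runs between the two parts, so G is the complete bipartite graph K_{4,5}. Automorphisms preserve the bipartition setwise (since the parts differ in size) and act as S_4 × S_5 within it; |Aut| = 2880.

S_4 × S_5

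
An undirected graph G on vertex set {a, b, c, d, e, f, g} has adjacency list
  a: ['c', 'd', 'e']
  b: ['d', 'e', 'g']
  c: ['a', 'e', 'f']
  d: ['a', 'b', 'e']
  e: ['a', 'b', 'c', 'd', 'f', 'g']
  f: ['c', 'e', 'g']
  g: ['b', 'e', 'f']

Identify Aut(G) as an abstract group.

Vertex e is the unique vertex of degree 6; the remaining 6 vertices each have degree 3 and induce a cycle, so G is the wheel on 7 vertices with hub e. With the hub fixed, the remaining symmetry is that of the rim cycle C_6, giving the dihedral group D_6.

the dihedral group of order 12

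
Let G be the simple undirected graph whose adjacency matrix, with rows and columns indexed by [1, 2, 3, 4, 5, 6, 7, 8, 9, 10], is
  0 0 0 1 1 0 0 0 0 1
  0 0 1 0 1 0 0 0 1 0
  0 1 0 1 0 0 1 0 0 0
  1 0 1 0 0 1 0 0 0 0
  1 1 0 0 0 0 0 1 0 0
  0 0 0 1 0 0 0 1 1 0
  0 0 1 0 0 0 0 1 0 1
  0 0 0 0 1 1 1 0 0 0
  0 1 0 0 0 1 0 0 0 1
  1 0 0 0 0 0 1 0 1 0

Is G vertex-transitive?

G is 3-regular on 10 vertices with no triangles and no 4-cycles (girth 5): this is the Petersen graph. It is a classical fact that the Petersen graph has automorphism group S_5 (order 120), arising from its description as the Kneser graph K(5,2). Under this action every vertex can be carried to every other, so G is vertex-transitive.

Yes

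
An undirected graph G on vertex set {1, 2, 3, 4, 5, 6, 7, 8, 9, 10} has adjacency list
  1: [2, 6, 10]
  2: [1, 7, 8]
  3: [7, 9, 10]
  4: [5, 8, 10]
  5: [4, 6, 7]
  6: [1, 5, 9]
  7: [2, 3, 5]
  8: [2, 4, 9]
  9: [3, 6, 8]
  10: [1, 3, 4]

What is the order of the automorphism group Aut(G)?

G is 3-regular on 10 vertices with no triangles and no 4-cycles (girth 5): this is the Petersen graph. Viewing the Petersen graph as the Kneser graph K(5,2) — vertices are 2-subsets of {1,…,5}, edges join disjoint pairs — its automorphisms are exactly the permutations of the 5-element set, so Aut ≅ S_5 of order 120.

120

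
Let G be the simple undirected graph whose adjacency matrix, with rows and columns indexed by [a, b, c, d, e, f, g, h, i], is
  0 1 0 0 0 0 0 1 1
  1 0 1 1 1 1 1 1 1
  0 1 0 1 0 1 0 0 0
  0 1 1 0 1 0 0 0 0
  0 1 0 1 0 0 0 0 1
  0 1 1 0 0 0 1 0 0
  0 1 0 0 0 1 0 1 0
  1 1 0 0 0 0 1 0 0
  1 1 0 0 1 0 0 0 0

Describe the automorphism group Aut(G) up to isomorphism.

Vertex b is the unique vertex of degree 8; the remaining 8 vertices each have degree 3 and induce a cycle, so G is the wheel on 9 vertices with hub b. Every automorphism fixes the hub and acts on the rim 8-cycle, so Aut(G) ≅ Aut(C_8) = D_8 of order 16.

D_8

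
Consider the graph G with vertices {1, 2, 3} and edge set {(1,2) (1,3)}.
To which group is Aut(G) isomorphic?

The degree sequence is [2, 1, 1]; the two degree-1 vertices 2 and 3 are the ends of a path, so G = P_3. The only nontrivial automorphism of a path is the end-to-end reflection, so Aut(G) ≅ Z_2.

Z_2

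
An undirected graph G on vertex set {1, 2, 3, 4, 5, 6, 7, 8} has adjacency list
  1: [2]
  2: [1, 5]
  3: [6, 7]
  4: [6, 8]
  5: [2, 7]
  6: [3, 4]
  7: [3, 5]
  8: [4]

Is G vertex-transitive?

No

Automorphisms preserve degree, but G has vertices of degree 1 and vertices of degree 2; no automorphism maps one to the other, so G is not vertex-transitive.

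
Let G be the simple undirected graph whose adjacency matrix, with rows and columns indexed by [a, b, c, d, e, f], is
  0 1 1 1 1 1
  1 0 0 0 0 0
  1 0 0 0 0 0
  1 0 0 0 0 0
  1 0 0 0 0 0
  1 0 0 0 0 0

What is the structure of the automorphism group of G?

Vertex a has degree 5 and every other vertex has degree 1, so G is the star K_{1,5} with centre a. The 5 leaves are pairwise interchangeable while the centre is fixed, giving Aut(G) = S_5.

the symmetric group on 5 letters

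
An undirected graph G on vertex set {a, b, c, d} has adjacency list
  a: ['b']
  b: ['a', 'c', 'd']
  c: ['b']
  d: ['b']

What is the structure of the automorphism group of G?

Vertex b has degree 3 and every other vertex has degree 1, so G is the star K_{1,3} with centre b. The 3 leaves are pairwise interchangeable while the centre is fixed, giving Aut(G) = S_3.

the symmetric group on 3 letters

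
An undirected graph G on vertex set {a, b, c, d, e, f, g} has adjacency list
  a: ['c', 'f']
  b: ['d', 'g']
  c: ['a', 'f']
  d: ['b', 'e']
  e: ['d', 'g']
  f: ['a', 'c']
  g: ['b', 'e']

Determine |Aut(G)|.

48

G has two connected components, {b, d, e, g} and {a, c, f}; each is 2-regular, so G = C_4 ⊔ C_3. The components are non-isomorphic (different sizes), so Aut(G) = Aut(C_3) × Aut(C_4) = D_3 × D_4 of order 6·8 = 48.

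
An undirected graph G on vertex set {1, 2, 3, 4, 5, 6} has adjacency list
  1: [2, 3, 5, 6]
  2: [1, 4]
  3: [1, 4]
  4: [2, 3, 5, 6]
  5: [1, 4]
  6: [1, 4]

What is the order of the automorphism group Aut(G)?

The vertices split by degree into {1, 4} (degree 4) and {2, 3, 5, 6} (degree 2); every edge runs between the two parts, so G is the complete bipartite graph K_{2,4}. The parts have unequal sizes, so no automorphism swaps them; each part is permuted independently, giving S_4 × S_2 of order 4!·2! = 48.

48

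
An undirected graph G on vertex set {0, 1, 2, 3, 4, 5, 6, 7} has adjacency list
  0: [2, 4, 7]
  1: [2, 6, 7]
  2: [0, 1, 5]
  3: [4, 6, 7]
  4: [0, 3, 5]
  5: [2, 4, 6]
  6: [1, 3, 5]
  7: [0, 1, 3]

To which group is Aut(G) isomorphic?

the hyperoctahedral group B_3

G is 3-regular and bipartite on 2^3 = 8 vertices with girth 4; it is the hypercube graph Q_3. Aut(Q_3) consists of the signed permutations of the 3 coordinate axes: 3! permutations times 2^3 sign flips, so |Aut| = 2^3·3! = 48.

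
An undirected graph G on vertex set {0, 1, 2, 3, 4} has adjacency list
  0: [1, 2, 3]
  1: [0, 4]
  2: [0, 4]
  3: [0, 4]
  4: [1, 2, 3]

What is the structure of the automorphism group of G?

S_2 × S_3

The vertices split by degree into {0, 4} (degree 3) and {1, 2, 3} (degree 2); every edge runs between the two parts, so G is the complete bipartite graph K_{2,3}. The parts have unequal sizes, so no automorphism swaps them; each part is permuted independently, giving S_2 × S_3 of order 2!·3! = 12.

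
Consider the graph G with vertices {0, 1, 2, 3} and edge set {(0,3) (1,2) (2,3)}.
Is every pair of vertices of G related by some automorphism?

No

Automorphisms preserve degree, but G has vertices of degree 1 and vertices of degree 2; no automorphism maps one to the other, so G is not vertex-transitive.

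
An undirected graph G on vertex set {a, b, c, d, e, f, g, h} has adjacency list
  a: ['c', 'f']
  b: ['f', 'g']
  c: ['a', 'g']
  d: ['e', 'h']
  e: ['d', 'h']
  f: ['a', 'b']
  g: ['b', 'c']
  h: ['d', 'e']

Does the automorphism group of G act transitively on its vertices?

No

G has two connected components, {a, b, c, f, g} and {d, e, h}; each is 2-regular, so G = C_5 ⊔ C_3. The orbit of a under Aut(G) is {a, b, c, f, g}, which does not contain d, so G is not vertex-transitive.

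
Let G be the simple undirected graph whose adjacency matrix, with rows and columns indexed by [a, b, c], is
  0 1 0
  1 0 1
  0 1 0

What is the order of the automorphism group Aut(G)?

2

The degree sequence is [1, 2, 1]; the two degree-1 vertices a and c are the ends of a path, so G = P_3. The only nontrivial automorphism of a path is the end-to-end reflection, so Aut(G) ≅ Z_2.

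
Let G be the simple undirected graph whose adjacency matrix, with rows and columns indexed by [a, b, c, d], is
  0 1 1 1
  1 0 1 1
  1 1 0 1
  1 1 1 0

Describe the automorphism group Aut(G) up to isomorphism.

the symmetric group on 4 letters

Every vertex has degree 3, so G is the complete graph K_4. Every bijection on the vertex set is an automorphism of K_4; hence Aut(K_4) ≅ S_4, order 24.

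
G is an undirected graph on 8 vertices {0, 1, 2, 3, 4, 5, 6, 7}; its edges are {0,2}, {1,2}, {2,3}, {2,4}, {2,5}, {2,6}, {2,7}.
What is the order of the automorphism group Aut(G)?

5040

Vertex 2 has degree 7 and every other vertex has degree 1, so G is the star K_{1,7} with centre 2. Any automorphism fixes the centre and permutes the 7 leaves freely, so Aut(G) ≅ S_7 of order 7! = 5040.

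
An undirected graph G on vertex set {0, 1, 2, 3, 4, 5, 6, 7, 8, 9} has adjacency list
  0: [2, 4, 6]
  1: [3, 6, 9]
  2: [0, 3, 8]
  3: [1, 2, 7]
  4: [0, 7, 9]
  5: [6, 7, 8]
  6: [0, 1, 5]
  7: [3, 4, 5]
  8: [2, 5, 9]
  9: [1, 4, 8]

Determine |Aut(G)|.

G is 3-regular on 10 vertices with no triangles and no 4-cycles (girth 5): this is the Petersen graph. It is a classical fact that the Petersen graph has automorphism group S_5 (order 120), arising from its description as the Kneser graph K(5,2).

120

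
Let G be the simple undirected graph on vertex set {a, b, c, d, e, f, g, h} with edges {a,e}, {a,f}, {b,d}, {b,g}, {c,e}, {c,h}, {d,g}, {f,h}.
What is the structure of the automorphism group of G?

D_3 × D_5

G has two connected components, {a, c, e, f, h} and {b, d, g}; each is 2-regular, so G = C_5 ⊔ C_3. No automorphism exchanges components of different sizes, hence Aut(G) is the direct product D_3 × D_5, order 60.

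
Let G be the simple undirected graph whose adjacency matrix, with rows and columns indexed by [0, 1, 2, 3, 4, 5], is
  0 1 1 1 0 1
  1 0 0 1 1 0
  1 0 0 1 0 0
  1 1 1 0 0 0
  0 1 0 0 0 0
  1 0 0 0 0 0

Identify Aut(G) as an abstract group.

{e}

Degrees alone do not determine every vertex (e.g. 1 and 3 both have degree 3), but their neighbour-degree multisets differ: N(1) has degrees [1, 3, 4] while N(3) has degrees [2, 3, 4]. Repeating this refinement separates all vertices, so the only automorphism is the identity.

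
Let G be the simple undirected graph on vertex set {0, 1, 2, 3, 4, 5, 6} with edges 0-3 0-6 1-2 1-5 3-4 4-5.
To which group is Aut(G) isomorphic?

The degree sequence is [2, 2, 1, 2, 2, 2, 1]; the two degree-1 vertices 2 and 6 are the ends of a path, so G = P_7. The only nontrivial automorphism of a path is the end-to-end reflection, so Aut(G) ≅ Z_2.

the cyclic group of order 2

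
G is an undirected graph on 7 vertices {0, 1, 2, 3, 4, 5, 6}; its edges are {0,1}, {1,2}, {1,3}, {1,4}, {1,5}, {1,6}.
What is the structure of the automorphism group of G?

Vertex 1 has degree 6 and every other vertex has degree 1, so G is the star K_{1,6} with centre 1. Any automorphism fixes the centre and permutes the 6 leaves freely, so Aut(G) ≅ S_6 of order 6! = 720.

S_6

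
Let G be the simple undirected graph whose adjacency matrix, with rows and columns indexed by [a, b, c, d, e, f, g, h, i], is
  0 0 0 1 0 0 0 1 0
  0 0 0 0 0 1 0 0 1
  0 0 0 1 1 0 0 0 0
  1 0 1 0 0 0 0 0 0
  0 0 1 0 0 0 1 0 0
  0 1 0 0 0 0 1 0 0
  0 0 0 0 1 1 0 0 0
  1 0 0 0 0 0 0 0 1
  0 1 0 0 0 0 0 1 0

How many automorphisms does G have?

18

Every vertex has degree 2 and the graph is connected, so G is the 9-cycle C_9. The automorphisms of the 9-cycle are exactly the symmetries of a regular 9-gon: the dihedral group D_9, |D_9| = 18.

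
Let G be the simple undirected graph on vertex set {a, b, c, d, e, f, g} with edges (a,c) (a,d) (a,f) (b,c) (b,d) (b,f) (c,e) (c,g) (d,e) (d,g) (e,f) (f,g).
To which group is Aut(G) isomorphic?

S_3 × S_4

The vertices split by degree into {c, d, f} (degree 4) and {a, b, e, g} (degree 3); every edge runs between the two parts, so G is the complete bipartite graph K_{3,4}. Automorphisms preserve the bipartition setwise (since the parts differ in size) and act as S_3 × S_4 within it; |Aut| = 144.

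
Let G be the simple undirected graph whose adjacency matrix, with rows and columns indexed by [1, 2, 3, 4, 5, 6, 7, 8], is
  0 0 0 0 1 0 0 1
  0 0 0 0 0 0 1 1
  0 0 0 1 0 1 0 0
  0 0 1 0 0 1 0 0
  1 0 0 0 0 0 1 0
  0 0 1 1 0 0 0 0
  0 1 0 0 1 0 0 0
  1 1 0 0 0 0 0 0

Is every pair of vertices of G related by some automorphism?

No

G has two connected components, {1, 2, 5, 7, 8} and {3, 4, 6}; each is 2-regular, so G = C_5 ⊔ C_3. The orbit of 1 under Aut(G) is {1, 2, 5, 7, 8}, which does not contain 3, so G is not vertex-transitive.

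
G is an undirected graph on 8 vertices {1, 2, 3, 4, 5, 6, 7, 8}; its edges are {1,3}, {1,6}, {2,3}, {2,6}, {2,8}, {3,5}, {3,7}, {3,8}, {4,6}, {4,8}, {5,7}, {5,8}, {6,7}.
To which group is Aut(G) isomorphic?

The degree sequence is [2, 3, 5, 2, 3, 4, 3, 4]. Checking the degree-preserving permutations of the vertex set shows that none except the identity preserves every edge, so Aut(G) is trivial.

1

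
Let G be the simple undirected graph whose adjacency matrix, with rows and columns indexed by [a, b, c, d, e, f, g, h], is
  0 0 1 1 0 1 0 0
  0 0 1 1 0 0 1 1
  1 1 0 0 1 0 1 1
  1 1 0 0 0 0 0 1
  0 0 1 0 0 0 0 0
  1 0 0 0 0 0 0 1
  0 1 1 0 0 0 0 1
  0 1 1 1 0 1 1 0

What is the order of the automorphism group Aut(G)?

1

Degrees alone do not determine every vertex (e.g. a and d both have degree 3), but their neighbour-degree multisets differ: N(a) has degrees [2, 3, 5] while N(d) has degrees [3, 4, 5]. Repeating this refinement separates all vertices, so the only automorphism is the identity.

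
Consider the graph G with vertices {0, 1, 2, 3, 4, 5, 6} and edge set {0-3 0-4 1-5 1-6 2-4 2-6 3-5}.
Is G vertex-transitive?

G is 2-regular and connected on 7 vertices, i.e. the cycle C_7. The automorphisms of the 7-cycle are exactly the symmetries of a regular 7-gon: the dihedral group D_7, |D_7| = 14. This group acts transitively on the 7 vertices.

Yes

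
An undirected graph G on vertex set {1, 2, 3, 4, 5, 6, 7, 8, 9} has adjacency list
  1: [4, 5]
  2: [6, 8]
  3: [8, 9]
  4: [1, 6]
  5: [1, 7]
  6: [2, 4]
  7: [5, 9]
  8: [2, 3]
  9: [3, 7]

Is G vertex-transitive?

Yes

Every vertex has degree 2 and the graph is connected, so G is the 9-cycle C_9. The automorphisms of the 9-cycle are exactly the symmetries of a regular 9-gon: the dihedral group D_9, |D_9| = 18. This group acts transitively on the 9 vertices.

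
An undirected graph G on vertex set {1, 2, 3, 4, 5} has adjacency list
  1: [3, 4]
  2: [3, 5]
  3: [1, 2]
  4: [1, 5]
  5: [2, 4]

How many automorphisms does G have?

10

G is 2-regular and connected on 5 vertices, i.e. the cycle C_5. The automorphisms of the 5-cycle are exactly the symmetries of a regular 5-gon: the dihedral group D_5, |D_5| = 10.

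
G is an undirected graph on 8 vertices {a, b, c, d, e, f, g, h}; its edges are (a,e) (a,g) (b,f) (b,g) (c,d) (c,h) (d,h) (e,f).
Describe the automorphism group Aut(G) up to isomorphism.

D_3 × D_5

G has two connected components, {a, b, e, f, g} and {c, d, h}; each is 2-regular, so G = C_5 ⊔ C_3. No automorphism exchanges components of different sizes, hence Aut(G) is the direct product D_3 × D_5, order 60.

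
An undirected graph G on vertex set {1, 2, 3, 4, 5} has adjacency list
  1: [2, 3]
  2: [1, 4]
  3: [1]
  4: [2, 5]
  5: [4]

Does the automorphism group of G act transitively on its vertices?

No

Automorphisms preserve degree, but G has vertices of degree 1 and vertices of degree 2; no automorphism maps one to the other, so G is not vertex-transitive.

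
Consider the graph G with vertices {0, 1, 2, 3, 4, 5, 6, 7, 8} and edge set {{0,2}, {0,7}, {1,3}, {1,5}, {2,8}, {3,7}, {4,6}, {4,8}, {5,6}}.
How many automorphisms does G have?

Every vertex has degree 2 and the graph is connected, so G is the 9-cycle C_9. The automorphisms of the 9-cycle are exactly the symmetries of a regular 9-gon: the dihedral group D_9, |D_9| = 18.

18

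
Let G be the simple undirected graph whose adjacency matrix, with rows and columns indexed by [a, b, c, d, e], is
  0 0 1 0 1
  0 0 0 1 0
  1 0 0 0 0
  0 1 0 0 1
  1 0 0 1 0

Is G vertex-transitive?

Automorphisms preserve degree, but G has vertices of degree 1 and vertices of degree 2; no automorphism maps one to the other, so G is not vertex-transitive.

No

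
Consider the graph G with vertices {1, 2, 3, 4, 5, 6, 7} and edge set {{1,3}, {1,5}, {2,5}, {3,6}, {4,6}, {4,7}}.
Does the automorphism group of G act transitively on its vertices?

No

Automorphisms preserve degree, but G has vertices of degree 1 and vertices of degree 2; no automorphism maps one to the other, so G is not vertex-transitive.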